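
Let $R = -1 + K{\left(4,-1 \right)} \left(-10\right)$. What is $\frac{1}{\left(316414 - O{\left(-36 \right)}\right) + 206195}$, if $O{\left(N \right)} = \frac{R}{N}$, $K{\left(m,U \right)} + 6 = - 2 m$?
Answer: $\frac{36}{18814063} \approx 1.9135 \cdot 10^{-6}$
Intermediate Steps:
$K{\left(m,U \right)} = -6 - 2 m$
$R = 139$ ($R = -1 + \left(-6 - 8\right) \left(-10\right) = -1 - -140 = -1 + 140 = 139$)
$O{\left(N \right)} = \frac{139}{N}$
$\frac{1}{\left(316414 - O{\left(-36 \right)}\right) + 206195} = \frac{1}{\left(316414 - \frac{139}{-36}\right) + 206195} = \frac{1}{\left(316414 - 139 \left(- \frac{1}{36}\right)\right) + 206195} = \frac{1}{\left(316414 - - \frac{139}{36}\right) + 206195} = \frac{1}{\left(316414 + \frac{139}{36}\right) + 206195} = \frac{1}{\frac{11391043}{36} + 206195} = \frac{1}{\frac{18814063}{36}} = \frac{36}{18814063}$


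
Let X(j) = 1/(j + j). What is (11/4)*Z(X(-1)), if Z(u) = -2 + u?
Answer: -55/8 ≈ -6.8750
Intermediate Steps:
X(j) = 1/(2*j)
(11/4)*Z(X(-1)) = (11/4)*(-2 + (1/2)/(-1)) = ((1/4)*11)*(-2 + (1/2)*(-1)) = 11*(-2 - 1/2)/4 = (11/4)*(-5/2) = -55/8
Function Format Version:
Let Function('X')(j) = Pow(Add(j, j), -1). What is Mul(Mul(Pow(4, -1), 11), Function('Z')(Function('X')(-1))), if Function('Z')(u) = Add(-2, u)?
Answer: Rational(-55, 8) ≈ -6.8750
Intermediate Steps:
Function('X')(j) = Mul(Rational(1, 2), Pow(j, -1)) (Function('X')(j) = Pow(Mul(2, j), -1) = Mul(Rational(1, 2), Pow(j, -1)))
Mul(Mul(Pow(4, -1), 11), Function('Z')(Function('X')(-1))) = Mul(Mul(Pow(4, -1), 11), Add(-2, Mul(Rational(1, 2), Pow(-1, -1)))) = Mul(Mul(Rational(1, 4), 11), Add(-2, Mul(Rational(1, 2), -1))) = Mul(Rational(11, 4), Add(-2, Rational(-1, 2))) = Mul(Rational(11, 4), Rational(-5, 2)) = Rational(-55, 8)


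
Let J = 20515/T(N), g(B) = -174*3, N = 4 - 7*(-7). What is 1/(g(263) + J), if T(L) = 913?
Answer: -83/41461 ≈ -0.0020019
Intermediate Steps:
N = 53 (N = 4 + 49 = 53)
g(B) = -522
J = 1865/83 (J = 20515/913 = 20515*(1/913) = 1865/83 ≈ 22.470)
1/(g(263) + J) = 1/(-522 + 1865/83) = 1/(-41461/83) = -83/41461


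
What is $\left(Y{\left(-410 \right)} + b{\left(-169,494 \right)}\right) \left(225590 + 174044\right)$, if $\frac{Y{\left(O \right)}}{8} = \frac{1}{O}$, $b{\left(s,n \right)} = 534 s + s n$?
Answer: $- \frac{14232990486576}{205} \approx -6.9429 \cdot 10^{10}$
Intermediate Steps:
$b{\left(s,n \right)} = 534 s + n s$
$Y{\left(O \right)} = \frac{8}{O}$
$\left(Y{\left(-410 \right)} + b{\left(-169,494 \right)}\right) \left(225590 + 174044\right) = \left(\frac{8}{-410} - 169 \left(534 + 494\right)\right) \left(225590 + 174044\right) = \left(8 \left(- \frac{1}{410}\right) - 173732\right) 399634 = \left(- \frac{4}{205} - 173732\right) 399634 = \left(- \frac{35615064}{205}\right) 399634 = - \frac{14232990486576}{205}$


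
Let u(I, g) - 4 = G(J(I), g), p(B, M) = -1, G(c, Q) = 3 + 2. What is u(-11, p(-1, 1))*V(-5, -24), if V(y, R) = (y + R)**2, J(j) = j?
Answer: 7569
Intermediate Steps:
G(c, Q) = 5
V(y, R) = (R + y)**2
u(I, g) = 9 (u(I, g) = 4 + 5 = 9)
u(-11, p(-1, 1))*V(-5, -24) = 9*(-24 - 5)**2 = 9*(-29)**2 = 9*841 = 7569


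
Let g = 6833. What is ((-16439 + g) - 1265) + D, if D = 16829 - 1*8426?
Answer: -2468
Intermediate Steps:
D = 8403 (D = 16829 - 8426 = 8403)
((-16439 + g) - 1265) + D = ((-16439 + 6833) - 1265) + 8403 = (-9606 - 1265) + 8403 = -10871 + 8403 = -2468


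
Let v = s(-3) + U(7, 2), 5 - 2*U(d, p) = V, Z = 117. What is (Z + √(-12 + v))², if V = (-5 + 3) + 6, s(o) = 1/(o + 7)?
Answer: 54711/4 + 351*I*√5 ≈ 13678.0 + 784.86*I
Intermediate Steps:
s(o) = 1/(7 + o)
V = 4 (V = -2 + 6 = 4)
U(d, p) = ½ (U(d, p) = 5/2 - ½*4 = 5/2 - 2 = ½)
v = ¾ (v = 1/(7 - 3) + ½ = 1/4 + ½ = ¼ + ½ = ¾ ≈ 0.75000)
(Z + √(-12 + v))² = (117 + √(-12 + ¾))² = (117 + √(-45/4))² = (117 + 3*I*√5/2)²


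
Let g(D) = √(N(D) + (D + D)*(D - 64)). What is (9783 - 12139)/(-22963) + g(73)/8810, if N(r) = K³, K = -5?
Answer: 2356/22963 + √1189/8810 ≈ 0.10651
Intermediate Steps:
N(r) = -125 (N(r) = (-5)³ = -125)
g(D) = √(-125 + 2*D*(-64 + D)) (g(D) = √(-125 + (D + D)*(D - 64)) = √(-125 + (2*D)*(-64 + D)) = √(-125 + 2*D*(-64 + D)))
(9783 - 12139)/(-22963) + g(73)/8810 = (9783 - 12139)/(-22963) + √(-125 - 128*73 + 2*73²)/8810 = -2356*(-1/22963) + √(-125 - 9344 + 2*5329)*(1/8810) = 2356/22963 + √(-125 - 9344 + 10658)*(1/8810) = 2356/22963 + √1189*(1/8810) = 2356/22963 + √1189/8810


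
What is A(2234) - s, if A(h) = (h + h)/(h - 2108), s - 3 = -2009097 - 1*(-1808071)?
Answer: 12666683/63 ≈ 2.0106e+5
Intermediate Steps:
s = -201023 (s = 3 + (-2009097 - 1*(-1808071)) = 3 + (-2009097 + 1808071) = 3 - 201026 = -201023)
A(h) = 2*h/(-2108 + h) (A(h) = (2*h)/(-2108 + h) = 2*h/(-2108 + h))
A(2234) - s = 2*2234/(-2108 + 2234) - 1*(-201023) = 2*2234/126 + 201023 = 2*2234*(1/126) + 201023 = 2234/63 + 201023 = 12666683/63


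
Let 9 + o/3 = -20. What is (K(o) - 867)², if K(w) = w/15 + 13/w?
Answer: 144197151289/189225 ≈ 7.6204e+5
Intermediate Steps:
o = -87 (o = -27 + 3*(-20) = -27 - 60 = -87)
K(w) = 13/w + w/15 (K(w) = w*(1/15) + 13/w = w/15 + 13/w = 13/w + w/15)
(K(o) - 867)² = ((13/(-87) + (1/15)*(-87)) - 867)² = ((13*(-1/87) - 29/5) - 867)² = ((-13/87 - 29/5) - 867)² = (-2588/435 - 867)² = (-379733/435)² = 144197151289/189225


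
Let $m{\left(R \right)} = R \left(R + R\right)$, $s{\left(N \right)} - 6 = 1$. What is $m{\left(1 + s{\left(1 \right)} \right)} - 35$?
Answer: $93$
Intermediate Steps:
$s{\left(N \right)} = 7$ ($s{\left(N \right)} = 6 + 1 = 7$)
$m{\left(R \right)} = 2 R^{2}$ ($m{\left(R \right)} = R 2 R = 2 R^{2}$)
$m{\left(1 + s{\left(1 \right)} \right)} - 35 = 2 \left(1 + 7\right)^{2} - 35 = 2 \cdot 8^{2} - 35 = 2 \cdot 64 - 35 = 128 - 35 = 93$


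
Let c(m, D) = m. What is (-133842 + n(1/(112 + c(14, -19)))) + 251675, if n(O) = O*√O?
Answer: 117833 + √14/5292 ≈ 1.1783e+5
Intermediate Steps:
n(O) = O^(3/2)
(-133842 + n(1/(112 + c(14, -19)))) + 251675 = (-133842 + (1/(112 + 14))^(3/2)) + 251675 = (-133842 + (1/126)^(3/2)) + 251675 = (-133842 + √14/5292) + 251675 = 117833 + √14/5292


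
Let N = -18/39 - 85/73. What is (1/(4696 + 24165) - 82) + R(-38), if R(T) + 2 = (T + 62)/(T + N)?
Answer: -30608001517/361772635 ≈ -84.606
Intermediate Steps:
N = -1543/949 (N = -18*1/39 - 85*1/73 = -6/13 - 85/73 = -1543/949 ≈ -1.6259)
R(T) = -2 + (62 + T)/(-1543/949 + T) (R(T) = -2 + (T + 62)/(T - 1543/949) = -2 + (62 + T)/(-1543/949 + T))
(1/(4696 + 24165) - 82) + R(-38) = (1/(4696 + 24165) - 82) + (61924 - 949*(-38))/(-1543 + 949*(-38)) = (1/28861 - 82) + (61924 + 36062)/(-1543 - 36062) = (1/28861 - 82) + 97986/(-37605) = -2366601/28861 - 1/37605*97986 = -2366601/28861 - 32662/12535 = -30608001517/361772635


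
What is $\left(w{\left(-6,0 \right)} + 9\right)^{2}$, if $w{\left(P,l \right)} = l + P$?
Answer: $9$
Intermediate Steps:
$w{\left(P,l \right)} = P + l$
$\left(w{\left(-6,0 \right)} + 9\right)^{2} = \left(\left(-6 + 0\right) + 9\right)^{2} = \left(-6 + 9\right)^{2} = 3^{2} = 9$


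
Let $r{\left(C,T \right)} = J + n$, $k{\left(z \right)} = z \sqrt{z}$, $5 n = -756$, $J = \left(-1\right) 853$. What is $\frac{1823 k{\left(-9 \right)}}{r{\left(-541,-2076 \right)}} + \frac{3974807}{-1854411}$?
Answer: $- \frac{3974807}{1854411} + \frac{246105 i}{5021} \approx -2.1434 + 49.015 i$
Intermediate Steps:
$J = -853$
$n = - \frac{756}{5}$ ($n = \frac{1}{5} \left(-756\right) = - \frac{756}{5} \approx -151.2$)
$k{\left(z \right)} = z^{\frac{3}{2}}$
$r{\left(C,T \right)} = - \frac{5021}{5}$ ($r{\left(C,T \right)} = -853 - \frac{756}{5} = - \frac{5021}{5}$)
$\frac{1823 k{\left(-9 \right)}}{r{\left(-541,-2076 \right)}} + \frac{3974807}{-1854411} = \frac{1823 \left(-9\right)^{\frac{3}{2}}}{- \frac{5021}{5}} + \frac{3974807}{-1854411} = 1823 \left(- 27 i\right) \left(- \frac{5}{5021}\right) + 3974807 \left(- \frac{1}{1854411}\right) = - 49221 i \left(- \frac{5}{5021}\right) - \frac{3974807}{1854411} = \frac{246105 i}{5021} - \frac{3974807}{1854411} = - \frac{3974807}{1854411} + \frac{246105 i}{5021}$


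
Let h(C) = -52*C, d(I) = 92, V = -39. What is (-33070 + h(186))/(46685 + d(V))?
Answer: -42742/46777 ≈ -0.91374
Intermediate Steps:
(-33070 + h(186))/(46685 + d(V)) = (-33070 - 52*186)/(46685 + 92) = (-33070 - 9672)/46777 = -42742*1/46777 = -42742/46777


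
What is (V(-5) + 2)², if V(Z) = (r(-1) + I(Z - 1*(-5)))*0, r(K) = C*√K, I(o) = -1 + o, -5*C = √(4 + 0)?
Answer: 4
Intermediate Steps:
C = -⅖ (C = -√(4 + 0)/5 = -√4/5 = -⅕*2 = -⅖ ≈ -0.40000)
r(K) = -2*√K/5
V(Z) = 0 (V(Z) = (-2*I/5 + (-1 + (Z - 1*(-5))))*0 = (-2*I/5 + (-1 + (Z + 5)))*0 = (-2*I/5 + (-1 + (5 + Z)))*0 = (-2*I/5 + (4 + Z))*0 = (4 + Z - 2*I/5)*0 = 0)
(V(-5) + 2)² = (0 + 2)² = 2² = 4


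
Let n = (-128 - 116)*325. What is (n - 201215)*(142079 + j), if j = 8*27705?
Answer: -102028635285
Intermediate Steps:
n = -79300 (n = -244*325 = -79300)
j = 221640
(n - 201215)*(142079 + j) = (-79300 - 201215)*(142079 + 221640) = -280515*363719 = -102028635285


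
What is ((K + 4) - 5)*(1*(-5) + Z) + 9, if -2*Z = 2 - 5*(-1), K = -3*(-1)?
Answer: -8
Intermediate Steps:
K = 3
Z = -7/2 (Z = -(2 - 5*(-1))/2 = -(2 + 5)/2 = -½*7 = -7/2 ≈ -3.5000)
((K + 4) - 5)*(1*(-5) + Z) + 9 = ((3 + 4) - 5)*(1*(-5) - 7/2) + 9 = (7 - 5)*(-5 - 7/2) + 9 = 2*(-17/2) + 9 = -17 + 9 = -8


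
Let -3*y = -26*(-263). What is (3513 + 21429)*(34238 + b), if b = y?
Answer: 797113064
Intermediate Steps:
y = -6838/3 (y = -(-26)*(-263)/3 = -⅓*6838 = -6838/3 ≈ -2279.3)
b = -6838/3 ≈ -2279.3
(3513 + 21429)*(34238 + b) = (3513 + 21429)*(34238 - 6838/3) = 24942*(95876/3) = 797113064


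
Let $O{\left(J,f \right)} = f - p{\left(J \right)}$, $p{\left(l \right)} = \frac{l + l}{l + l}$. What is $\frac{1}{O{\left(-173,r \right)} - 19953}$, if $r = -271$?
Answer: $- \frac{1}{20225} \approx -4.9444 \cdot 10^{-5}$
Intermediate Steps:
$p{\left(l \right)} = 1$ ($p{\left(l \right)} = \frac{2 l}{2 l} = 2 l \frac{1}{2 l} = 1$)
$O{\left(J,f \right)} = -1 + f$ ($O{\left(J,f \right)} = f - 1 = -1 + f$)
$\frac{1}{O{\left(-173,r \right)} - 19953} = \frac{1}{\left(-1 - 271\right) - 19953} = \frac{1}{-272 - 19953} = \frac{1}{-20225} = - \frac{1}{20225}$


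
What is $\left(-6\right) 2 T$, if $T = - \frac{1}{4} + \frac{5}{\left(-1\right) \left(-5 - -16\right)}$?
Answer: $\frac{93}{11} \approx 8.4545$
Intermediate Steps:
$T = - \frac{31}{44}$ ($T = \left(-1\right) \frac{1}{4} + \frac{5}{\left(-1\right) \left(-5 + 16\right)} = - \frac{1}{4} + \frac{5}{\left(-1\right) 11} = - \frac{1}{4} + \frac{5}{-11} = - \frac{1}{4} + 5 \left(- \frac{1}{11}\right) = - \frac{1}{4} - \frac{5}{11} = - \frac{31}{44} \approx -0.70455$)
$\left(-6\right) 2 T = \left(-6\right) 2 \left(- \frac{31}{44}\right) = \left(-12\right) \left(- \frac{31}{44}\right) = \frac{93}{11}$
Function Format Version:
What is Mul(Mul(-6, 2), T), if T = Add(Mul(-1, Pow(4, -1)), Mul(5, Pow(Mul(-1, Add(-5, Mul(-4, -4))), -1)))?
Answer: Rational(93, 11) ≈ 8.4545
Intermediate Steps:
T = Rational(-31, 44) (T = Add(Mul(-1, Rational(1, 4)), Mul(5, Pow(Mul(-1, Add(-5, 16)), -1))) = Add(Rational(-1, 4), Mul(5, Pow(Mul(-1, 11), -1))) = Add(Rational(-1, 4), Mul(5, Pow(-11, -1))) = Add(Rational(-1, 4), Mul(5, Rational(-1, 11))) = Add(Rational(-1, 4), Rational(-5, 11)) = Rational(-31, 44) ≈ -0.70455)
Mul(Mul(-6, 2), T) = Mul(Mul(-6, 2), Rational(-31, 44)) = Mul(-12, Rational(-31, 44)) = Rational(93, 11)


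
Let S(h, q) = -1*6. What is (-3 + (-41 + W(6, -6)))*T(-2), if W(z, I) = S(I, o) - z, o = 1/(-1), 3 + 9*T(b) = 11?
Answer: -448/9 ≈ -49.778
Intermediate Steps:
T(b) = 8/9 (T(b) = -⅓ + (⅑)*11 = -⅓ + 11/9 = 8/9)
o = -1
S(h, q) = -6
W(z, I) = -6 - z
(-3 + (-41 + W(6, -6)))*T(-2) = (-3 + (-41 + (-6 - 1*6)))*(8/9) = (-3 + (-41 + (-6 - 6)))*(8/9) = (-3 + (-41 - 12))*(8/9) = (-3 - 53)*(8/9) = -56*8/9 = -448/9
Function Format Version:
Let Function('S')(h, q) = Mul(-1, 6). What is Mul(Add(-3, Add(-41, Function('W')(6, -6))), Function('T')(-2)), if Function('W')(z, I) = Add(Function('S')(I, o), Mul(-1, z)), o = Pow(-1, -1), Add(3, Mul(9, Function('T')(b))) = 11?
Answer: Rational(-448, 9) ≈ -49.778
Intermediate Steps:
Function('T')(b) = Rational(8, 9) (Function('T')(b) = Add(Rational(-1, 3), Mul(Rational(1, 9), 11)) = Add(Rational(-1, 3), Rational(11, 9)) = Rational(8, 9))
o = -1
Function('S')(h, q) = -6
Function('W')(z, I) = Add(-6, Mul(-1, z))
Mul(Add(-3, Add(-41, Function('W')(6, -6))), Function('T')(-2)) = Mul(Add(-3, Add(-41, Add(-6, Mul(-1, 6)))), Rational(8, 9)) = Mul(Add(-3, Add(-41, Add(-6, -6))), Rational(8, 9)) = Mul(Add(-3, Add(-41, -12)), Rational(8, 9)) = Mul(Add(-3, -53), Rational(8, 9)) = Mul(-56, Rational(8, 9)) = Rational(-448, 9)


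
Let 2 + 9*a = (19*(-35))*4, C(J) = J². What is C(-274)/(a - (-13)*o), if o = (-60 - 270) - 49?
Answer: -675684/47005 ≈ -14.375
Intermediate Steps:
o = -379 (o = -330 - 49 = -379)
a = -2662/9 (a = -2/9 + ((19*(-35))*4)/9 = -2/9 + (-665*4)/9 = -2/9 + (⅑)*(-2660) = -2/9 - 2660/9 = -2662/9 ≈ -295.78)
C(-274)/(a - (-13)*o) = (-274)²/(-2662/9 - (-13)*(-379)) = 75076/(-2662/9 - 1*4927) = 75076/(-2662/9 - 4927) = 75076/(-47005/9) = 75076*(-9/47005) = -675684/47005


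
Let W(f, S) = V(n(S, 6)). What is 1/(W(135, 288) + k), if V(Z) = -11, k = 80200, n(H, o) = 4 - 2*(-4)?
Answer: 1/80189 ≈ 1.2471e-5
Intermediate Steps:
n(H, o) = 12 (n(H, o) = 4 + 8 = 12)
W(f, S) = -11
1/(W(135, 288) + k) = 1/(-11 + 80200) = 1/80189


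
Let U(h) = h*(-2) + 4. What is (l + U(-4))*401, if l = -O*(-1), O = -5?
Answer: 2807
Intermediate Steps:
U(h) = 4 - 2*h (U(h) = -2*h + 4 = 4 - 2*h)
l = -5 (l = -1*(-5)*(-1) = 5*(-1) = -5)
(l + U(-4))*401 = (-5 + (4 - 2*(-4)))*401 = (-5 + (4 + 8))*401 = (-5 + 12)*401 = 7*401 = 2807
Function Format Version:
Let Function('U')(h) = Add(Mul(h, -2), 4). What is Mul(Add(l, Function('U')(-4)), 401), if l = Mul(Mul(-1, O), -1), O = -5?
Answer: 2807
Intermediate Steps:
Function('U')(h) = Add(4, Mul(-2, h)) (Function('U')(h) = Add(Mul(-2, h), 4) = Add(4, Mul(-2, h)))
l = -5 (l = Mul(Mul(-1, -5), -1) = Mul(5, -1) = -5)
Mul(Add(l, Function('U')(-4)), 401) = Mul(Add(-5, Add(4, Mul(-2, -4))), 401) = Mul(Add(-5, Add(4, 8)), 401) = Mul(Add(-5, 12), 401) = Mul(7, 401) = 2807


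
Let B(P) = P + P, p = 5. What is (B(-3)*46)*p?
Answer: -1380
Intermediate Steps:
B(P) = 2*P
(B(-3)*46)*p = ((2*(-3))*46)*5 = -6*46*5 = -276*5 = -1380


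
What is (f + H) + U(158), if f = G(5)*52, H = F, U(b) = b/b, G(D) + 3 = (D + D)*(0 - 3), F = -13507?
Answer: -15222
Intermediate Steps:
G(D) = -3 - 6*D (G(D) = -3 + (D + D)*(0 - 3) = -3 + (2*D)*(-3) = -3 - 6*D)
U(b) = 1
H = -13507
f = -1716 (f = (-3 - 6*5)*52 = (-3 - 30)*52 = -33*52 = -1716)
(f + H) + U(158) = (-1716 - 13507) + 1 = -15223 + 1 = -15222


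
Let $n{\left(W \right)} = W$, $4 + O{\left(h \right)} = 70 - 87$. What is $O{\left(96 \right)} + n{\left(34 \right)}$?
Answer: $13$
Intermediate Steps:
$O{\left(h \right)} = -21$ ($O{\left(h \right)} = -4 + \left(70 - 87\right) = -4 - 17 = -21$)
$O{\left(96 \right)} + n{\left(34 \right)} = -21 + 34 = 13$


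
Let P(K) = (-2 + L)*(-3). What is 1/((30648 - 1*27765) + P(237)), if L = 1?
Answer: 1/2886 ≈ 0.00034650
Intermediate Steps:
P(K) = 3 (P(K) = (-2 + 1)*(-3) = -1*(-3) = 3)
1/((30648 - 1*27765) + P(237)) = 1/((30648 - 1*27765) + 3) = 1/((30648 - 27765) + 3) = 1/(2883 + 3) = 1/2886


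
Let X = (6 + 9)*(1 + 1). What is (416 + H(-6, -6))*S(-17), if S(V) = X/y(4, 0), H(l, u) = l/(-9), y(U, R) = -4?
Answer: -3125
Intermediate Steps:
H(l, u) = -l/9 (H(l, u) = l*(-⅑) = -l/9)
X = 30 (X = 15*2 = 30)
S(V) = -15/2 (S(V) = 30/(-4) = 30*(-¼) = -15/2)
(416 + H(-6, -6))*S(-17) = (416 - ⅑*(-6))*(-15/2) = (416 + ⅔)*(-15/2) = (1250/3)*(-15/2) = -3125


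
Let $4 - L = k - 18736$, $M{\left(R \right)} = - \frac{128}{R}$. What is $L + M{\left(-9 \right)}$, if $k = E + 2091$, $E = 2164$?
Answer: $\frac{130493}{9} \approx 14499.0$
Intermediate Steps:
$k = 4255$ ($k = 2164 + 2091 = 4255$)
$L = 14485$ ($L = 4 - \left(4255 - 18736\right) = 4 - -14481 = 4 + 14481 = 14485$)
$L + M{\left(-9 \right)} = 14485 - \frac{128}{-9} = 14485 - - \frac{128}{9} = 14485 + \frac{128}{9} = \frac{130493}{9}$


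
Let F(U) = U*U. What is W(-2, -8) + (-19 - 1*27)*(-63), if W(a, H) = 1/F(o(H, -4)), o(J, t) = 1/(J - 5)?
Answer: 3067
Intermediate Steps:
o(J, t) = 1/(-5 + J)
F(U) = U**2
W(a, H) = (-5 + H)**2 (W(a, H) = 1/((1/(-5 + H))**2) = 1/((-5 + H)**(-2)) = (-5 + H)**2)
W(-2, -8) + (-19 - 1*27)*(-63) = (-5 - 8)**2 + (-19 - 1*27)*(-63) = (-13)**2 + (-19 - 27)*(-63) = 169 - 46*(-63) = 169 + 2898 = 3067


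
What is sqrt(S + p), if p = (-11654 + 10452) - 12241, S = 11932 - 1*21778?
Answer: I*sqrt(23289) ≈ 152.61*I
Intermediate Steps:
S = -9846 (S = 11932 - 21778 = -9846)
p = -13443 (p = -1202 - 12241 = -13443)
sqrt(S + p) = sqrt(-9846 - 13443) = sqrt(-23289) = I*sqrt(23289)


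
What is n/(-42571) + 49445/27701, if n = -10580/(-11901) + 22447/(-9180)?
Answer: 76656680529510449/42945155627563260 ≈ 1.7850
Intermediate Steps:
n = -56672449/36417060 (n = -10580*(-1/11901) + 22447*(-1/9180) = 10580/11901 - 22447/9180 = -56672449/36417060 ≈ -1.5562)
n/(-42571) + 49445/27701 = -56672449/36417060/(-42571) + 49445/27701 = -56672449/36417060*(-1/42571) + 49445*(1/27701) = 56672449/1550310661260 + 49445/27701 = 76656680529510449/42945155627563260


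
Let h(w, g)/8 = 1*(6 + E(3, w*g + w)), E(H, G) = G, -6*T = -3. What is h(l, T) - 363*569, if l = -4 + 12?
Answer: -206403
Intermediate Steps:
T = ½ (T = -⅙*(-3) = ½ ≈ 0.50000)
l = 8
h(w, g) = 48 + 8*w + 8*g*w (h(w, g) = 8*(1*(6 + (w*g + w))) = 8*(1*(6 + (g*w + w))) = 8*(1*(6 + (w + g*w))) = 8*(1*(6 + w + g*w)) = 8*(6 + w + g*w) = 48 + 8*w + 8*g*w)
h(l, T) - 363*569 = (48 + 8*8*(1 + ½)) - 363*569 = (48 + 8*8*(3/2)) - 206547 = (48 + 96) - 206547 = 144 - 206547 = -206403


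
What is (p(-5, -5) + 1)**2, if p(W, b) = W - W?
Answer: 1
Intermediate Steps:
p(W, b) = 0
(p(-5, -5) + 1)**2 = (0 + 1)**2 = 1**2 = 1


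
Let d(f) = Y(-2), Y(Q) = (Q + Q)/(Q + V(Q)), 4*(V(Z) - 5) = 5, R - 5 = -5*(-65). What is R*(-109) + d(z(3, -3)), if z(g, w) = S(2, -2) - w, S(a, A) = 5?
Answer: -611506/17 ≈ -35971.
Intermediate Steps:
R = 330 (R = 5 - 5*(-65) = 5 + 325 = 330)
V(Z) = 25/4 (V(Z) = 5 + (¼)*5 = 5 + 5/4 = 25/4)
z(g, w) = 5 - w
Y(Q) = 2*Q/(25/4 + Q) (Y(Q) = (Q + Q)/(Q + 25/4) = (2*Q)/(25/4 + Q) = 2*Q/(25/4 + Q))
d(f) = -16/17 (d(f) = 8*(-2)/(25 + 4*(-2)) = 8*(-2)/(25 - 8) = 8*(-2)/17 = 8*(-2)*(1/17) = -16/17)
R*(-109) + d(z(3, -3)) = 330*(-109) - 16/17 = -35970 - 16/17 = -611506/17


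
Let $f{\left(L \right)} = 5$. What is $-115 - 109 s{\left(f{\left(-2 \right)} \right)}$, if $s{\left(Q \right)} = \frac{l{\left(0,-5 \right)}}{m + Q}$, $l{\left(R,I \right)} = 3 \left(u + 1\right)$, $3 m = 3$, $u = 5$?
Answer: $-442$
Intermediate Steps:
$m = 1$ ($m = \frac{1}{3} \cdot 3 = 1$)
$l{\left(R,I \right)} = 18$ ($l{\left(R,I \right)} = 3 \left(5 + 1\right) = 3 \cdot 6 = 18$)
$s{\left(Q \right)} = \frac{18}{1 + Q}$
$-115 - 109 s{\left(f{\left(-2 \right)} \right)} = -115 - 109 \frac{18}{1 + 5} = -115 - 109 \cdot \frac{18}{6} = -115 - 109 \cdot 18 \cdot \frac{1}{6} = -115 - 327 = -442$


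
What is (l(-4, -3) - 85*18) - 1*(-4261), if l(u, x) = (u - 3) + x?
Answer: 2721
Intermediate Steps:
l(u, x) = -3 + u + x (l(u, x) = (-3 + u) + x = -3 + u + x)
(l(-4, -3) - 85*18) - 1*(-4261) = ((-3 - 4 - 3) - 85*18) - 1*(-4261) = (-10 - 1530) + 4261 = -1540 + 4261 = 2721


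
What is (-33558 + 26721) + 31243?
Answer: 24406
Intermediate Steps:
(-33558 + 26721) + 31243 = -6837 + 31243 = 24406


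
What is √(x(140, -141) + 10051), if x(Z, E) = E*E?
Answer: 2*√7483 ≈ 173.01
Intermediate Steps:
x(Z, E) = E²
√(x(140, -141) + 10051) = √((-141)² + 10051) = √(19881 + 10051) = √29932 = 2*√7483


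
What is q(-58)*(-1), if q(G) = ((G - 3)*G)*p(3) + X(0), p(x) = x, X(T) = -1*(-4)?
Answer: -10618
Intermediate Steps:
X(T) = 4
q(G) = 4 + 3*G*(-3 + G) (q(G) = ((G - 3)*G)*3 + 4 = ((-3 + G)*G)*3 + 4 = (G*(-3 + G))*3 + 4 = 3*G*(-3 + G) + 4 = 4 + 3*G*(-3 + G))
q(-58)*(-1) = (4 - 9*(-58) + 3*(-58)**2)*(-1) = (4 + 522 + 3*3364)*(-1) = (4 + 522 + 10092)*(-1) = 10618*(-1) = -10618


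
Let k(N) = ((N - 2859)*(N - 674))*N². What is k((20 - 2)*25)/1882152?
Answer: 1517670000/26141 ≈ 58057.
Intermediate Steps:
k(N) = N²*(-2859 + N)*(-674 + N) (k(N) = ((-2859 + N)*(-674 + N))*N² = N²*(-2859 + N)*(-674 + N))
k((20 - 2)*25)/1882152 = (((20 - 2)*25)²*(1926966 + ((20 - 2)*25)² - 3533*(20 - 2)*25))/1882152 = ((18*25)²*(1926966 + (18*25)² - 63594*25))*(1/1882152) = (450²*(1926966 + 450² - 3533*450))*(1/1882152) = (202500*(1926966 + 202500 - 1589850))*(1/1882152) = (202500*539616)*(1/1882152) = 109272240000*(1/1882152) = 1517670000/26141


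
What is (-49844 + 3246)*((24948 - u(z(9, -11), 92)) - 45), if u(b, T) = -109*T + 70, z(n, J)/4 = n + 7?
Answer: -1624452878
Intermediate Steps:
z(n, J) = 28 + 4*n (z(n, J) = 4*(n + 7) = 4*(7 + n) = 28 + 4*n)
u(b, T) = 70 - 109*T
(-49844 + 3246)*((24948 - u(z(9, -11), 92)) - 45) = (-49844 + 3246)*((24948 - (70 - 109*92)) - 45) = -46598*((24948 - (70 - 10028)) - 45) = -46598*((24948 - 1*(-9958)) - 45) = -46598*((24948 + 9958) - 45) = -46598*(34906 - 45) = -46598*34861 = -1624452878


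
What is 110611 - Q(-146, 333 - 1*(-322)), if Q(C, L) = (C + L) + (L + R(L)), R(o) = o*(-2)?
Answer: 110757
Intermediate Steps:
R(o) = -2*o
Q(C, L) = C (Q(C, L) = (C + L) + (L - 2*L) = (C + L) - L = C)
110611 - Q(-146, 333 - 1*(-322)) = 110611 - 1*(-146) = 110611 + 146 = 110757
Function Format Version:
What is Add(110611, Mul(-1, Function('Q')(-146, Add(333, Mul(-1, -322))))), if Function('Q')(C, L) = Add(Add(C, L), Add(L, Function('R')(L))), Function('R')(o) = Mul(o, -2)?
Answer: 110757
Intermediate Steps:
Function('R')(o) = Mul(-2, o)
Function('Q')(C, L) = C (Function('Q')(C, L) = Add(Add(C, L), Add(L, Mul(-2, L))) = Add(Add(C, L), Mul(-1, L)) = C)
Add(110611, Mul(-1, Function('Q')(-146, Add(333, Mul(-1, -322))))) = Add(110611, Mul(-1, -146)) = Add(110611, 146) = 110757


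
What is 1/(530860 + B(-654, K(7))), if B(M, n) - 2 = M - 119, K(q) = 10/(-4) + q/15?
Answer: 1/530089 ≈ 1.8865e-6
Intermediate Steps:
K(q) = -5/2 + q/15 (K(q) = 10*(-¼) + q*(1/15) = -5/2 + q/15)
B(M, n) = -117 + M (B(M, n) = 2 + (M - 119) = 2 + (-119 + M) = -117 + M)
1/(530860 + B(-654, K(7))) = 1/(530860 + (-117 - 654)) = 1/(530860 - 771) = 1/530089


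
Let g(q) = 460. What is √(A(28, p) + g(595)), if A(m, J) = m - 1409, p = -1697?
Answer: I*√921 ≈ 30.348*I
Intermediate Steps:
A(m, J) = -1409 + m
√(A(28, p) + g(595)) = √((-1409 + 28) + 460) = √(-1381 + 460) = √(-921) = I*√921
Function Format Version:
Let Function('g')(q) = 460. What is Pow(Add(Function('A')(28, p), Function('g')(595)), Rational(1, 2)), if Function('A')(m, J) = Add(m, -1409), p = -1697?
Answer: Mul(I, Pow(921, Rational(1, 2))) ≈ Mul(30.348, I)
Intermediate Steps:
Function('A')(m, J) = Add(-1409, m)
Pow(Add(Function('A')(28, p), Function('g')(595)), Rational(1, 2)) = Pow(Add(Add(-1409, 28), 460), Rational(1, 2)) = Pow(Add(-1381, 460), Rational(1, 2)) = Pow(-921, Rational(1, 2)) = Mul(I, Pow(921, Rational(1, 2)))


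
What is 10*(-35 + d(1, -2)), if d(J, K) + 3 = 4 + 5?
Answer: -290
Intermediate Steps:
d(J, K) = 6 (d(J, K) = -3 + (4 + 5) = -3 + 9 = 6)
10*(-35 + d(1, -2)) = 10*(-35 + 6) = 10*(-29) = -290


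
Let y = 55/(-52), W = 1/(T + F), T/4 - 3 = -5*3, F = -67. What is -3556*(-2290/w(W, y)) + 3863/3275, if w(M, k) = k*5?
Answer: -55471708387/36025 ≈ -1.5398e+6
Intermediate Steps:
T = -48 (T = 12 + 4*(-5*3) = 12 + 4*(-15) = 12 - 60 = -48)
W = -1/115 (W = 1/(-48 - 67) = 1/(-115) = -1/115 ≈ -0.0086956)
y = -55/52 (y = 55*(-1/52) = -55/52 ≈ -1.0577)
w(M, k) = 5*k
-3556*(-2290/w(W, y)) + 3863/3275 = -3556/((5*(-55/52))/(-2290)) + 3863/3275 = -3556/((-275/52*(-1/2290))) + 3863*(1/3275) = -3556/55/23816 + 3863/3275 = -3556*23816/55 + 3863/3275 = -84689696/55 + 3863/3275 = -55471708387/36025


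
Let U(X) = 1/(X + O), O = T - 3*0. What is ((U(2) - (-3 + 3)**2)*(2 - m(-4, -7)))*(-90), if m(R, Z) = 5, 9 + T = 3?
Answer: -135/2 ≈ -67.500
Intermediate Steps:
T = -6 (T = -9 + 3 = -6)
O = -6 (O = -6 - 3*0 = -6 + 0 = -6)
U(X) = 1/(-6 + X) (U(X) = 1/(X - 6) = 1/(-6 + X))
((U(2) - (-3 + 3)**2)*(2 - m(-4, -7)))*(-90) = ((1/(-6 + 2) - (-3 + 3)**2)*(2 - 1*5))*(-90) = ((1/(-4) - 1*0**2)*(2 - 5))*(-90) = ((-1/4 - 1*0)*(-3))*(-90) = ((-1/4 + 0)*(-3))*(-90) = -1/4*(-3)*(-90) = (3/4)*(-90) = -135/2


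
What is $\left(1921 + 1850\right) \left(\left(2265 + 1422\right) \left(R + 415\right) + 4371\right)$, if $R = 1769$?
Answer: $30382113609$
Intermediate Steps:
$\left(1921 + 1850\right) \left(\left(2265 + 1422\right) \left(R + 415\right) + 4371\right) = \left(1921 + 1850\right) \left(\left(2265 + 1422\right) \left(1769 + 415\right) + 4371\right) = 3771 \left(3687 \cdot 2184 + 4371\right) = 3771 \left(8052408 + 4371\right) = 3771 \cdot 8056779 = 30382113609$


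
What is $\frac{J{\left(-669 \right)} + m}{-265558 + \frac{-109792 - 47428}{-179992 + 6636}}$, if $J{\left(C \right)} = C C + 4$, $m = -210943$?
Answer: $- \frac{10254960858}{11508978857} \approx -0.89104$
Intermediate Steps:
$J{\left(C \right)} = 4 + C^{2}$ ($J{\left(C \right)} = C^{2} + 4 = 4 + C^{2}$)
$\frac{J{\left(-669 \right)} + m}{-265558 + \frac{-109792 - 47428}{-179992 + 6636}} = \frac{\left(4 + \left(-669\right)^{2}\right) - 210943}{-265558 + \frac{-109792 - 47428}{-179992 + 6636}} = \frac{\left(4 + 447561\right) - 210943}{-265558 - \frac{157220}{-173356}} = \frac{447565 - 210943}{-265558 - - \frac{39305}{43339}} = \frac{236622}{-265558 + \frac{39305}{43339}} = \frac{236622}{- \frac{11508978857}{43339}} = 236622 \left(- \frac{43339}{11508978857}\right) = - \frac{10254960858}{11508978857}$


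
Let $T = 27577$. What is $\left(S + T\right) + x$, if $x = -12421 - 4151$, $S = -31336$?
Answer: $-20331$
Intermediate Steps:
$x = -16572$ ($x = -12421 - 4151 = -16572$)
$\left(S + T\right) + x = \left(-31336 + 27577\right) - 16572 = -3759 - 16572 = -20331$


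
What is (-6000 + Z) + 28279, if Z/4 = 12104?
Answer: 70695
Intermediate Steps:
Z = 48416 (Z = 4*12104 = 48416)
(-6000 + Z) + 28279 = (-6000 + 48416) + 28279 = 42416 + 28279 = 70695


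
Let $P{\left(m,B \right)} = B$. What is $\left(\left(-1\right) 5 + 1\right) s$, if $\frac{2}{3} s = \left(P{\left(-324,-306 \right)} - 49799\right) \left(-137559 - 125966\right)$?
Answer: $-79223520750$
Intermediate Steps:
$s = \frac{39611760375}{2}$ ($s = \frac{3 \left(-306 - 49799\right) \left(-137559 - 125966\right)}{2} = \frac{3 \left(\left(-50105\right) \left(-263525\right)\right)}{2} = \frac{3}{2} \cdot 13203920125 = \frac{39611760375}{2} \approx 1.9806 \cdot 10^{10}$)
$\left(\left(-1\right) 5 + 1\right) s = \left(\left(-1\right) 5 + 1\right) \frac{39611760375}{2} = \left(-5 + 1\right) \frac{39611760375}{2} = \left(-4\right) \frac{39611760375}{2} = -79223520750$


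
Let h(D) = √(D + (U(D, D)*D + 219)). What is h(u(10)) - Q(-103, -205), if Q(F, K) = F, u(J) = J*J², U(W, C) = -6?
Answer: 103 + I*√4781 ≈ 103.0 + 69.145*I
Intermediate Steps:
u(J) = J³
h(D) = √(219 - 5*D) (h(D) = √(D + (-6*D + 219)) = √(D + (219 - 6*D)) = √(219 - 5*D))
h(u(10)) - Q(-103, -205) = √(219 - 5*10³) - 1*(-103) = √(219 - 5*1000) + 103 = √(219 - 5000) + 103 = √(-4781) + 103 = I*√4781 + 103 = 103 + I*√4781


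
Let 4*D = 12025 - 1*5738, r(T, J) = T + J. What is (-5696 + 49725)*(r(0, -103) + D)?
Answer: 258670375/4 ≈ 6.4668e+7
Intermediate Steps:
r(T, J) = J + T
D = 6287/4 (D = (12025 - 1*5738)/4 = (12025 - 5738)/4 = (¼)*6287 = 6287/4 ≈ 1571.8)
(-5696 + 49725)*(r(0, -103) + D) = (-5696 + 49725)*((-103 + 0) + 6287/4) = 44029*(-103 + 6287/4) = 44029*(5875/4) = 258670375/4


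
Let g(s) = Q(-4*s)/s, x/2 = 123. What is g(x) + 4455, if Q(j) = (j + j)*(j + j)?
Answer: 20199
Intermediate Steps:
Q(j) = 4*j² (Q(j) = (2*j)*(2*j) = 4*j²)
x = 246 (x = 2*123 = 246)
g(s) = 64*s (g(s) = (4*(-4*s)²)/s = (4*(16*s²))/s = (64*s²)/s = 64*s)
g(x) + 4455 = 64*246 + 4455 = 15744 + 4455 = 20199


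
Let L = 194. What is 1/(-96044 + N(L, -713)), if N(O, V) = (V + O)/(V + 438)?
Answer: -275/26411581 ≈ -1.0412e-5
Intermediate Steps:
N(O, V) = (O + V)/(438 + V)
1/(-96044 + N(L, -713)) = 1/(-96044 + (194 - 713)/(438 - 713)) = 1/(-96044 - 519/(-275)) = 1/(-96044 - 1/275*(-519)) = 1/(-96044 + 519/275) = 1/(-26411581/275) = -275/26411581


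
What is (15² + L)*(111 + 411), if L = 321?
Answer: 285012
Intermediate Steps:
(15² + L)*(111 + 411) = (15² + 321)*(111 + 411) = (225 + 321)*522 = 546*522 = 285012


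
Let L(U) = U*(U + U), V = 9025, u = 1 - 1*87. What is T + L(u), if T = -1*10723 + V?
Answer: 13094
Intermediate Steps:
u = -86 (u = 1 - 87 = -86)
L(U) = 2*U² (L(U) = U*(2*U) = 2*U²)
T = -1698 (T = -1*10723 + 9025 = -10723 + 9025 = -1698)
T + L(u) = -1698 + 2*(-86)² = -1698 + 2*7396 = -1698 + 14792 = 13094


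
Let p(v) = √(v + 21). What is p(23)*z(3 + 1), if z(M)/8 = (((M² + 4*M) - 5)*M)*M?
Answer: 6912*√11 ≈ 22925.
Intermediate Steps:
p(v) = √(21 + v)
z(M) = 8*M²*(-5 + M² + 4*M) (z(M) = 8*((((M² + 4*M) - 5)*M)*M) = 8*(((-5 + M² + 4*M)*M)*M) = 8*((M*(-5 + M² + 4*M))*M) = 8*(M²*(-5 + M² + 4*M)) = 8*M²*(-5 + M² + 4*M))
p(23)*z(3 + 1) = √(21 + 23)*(8*(3 + 1)²*(-5 + (3 + 1)² + 4*(3 + 1))) = √44*(8*4²*(-5 + 4² + 4*4)) = (2*√11)*(8*16*(-5 + 16 + 16)) = (2*√11)*(8*16*27) = (2*√11)*3456 = 6912*√11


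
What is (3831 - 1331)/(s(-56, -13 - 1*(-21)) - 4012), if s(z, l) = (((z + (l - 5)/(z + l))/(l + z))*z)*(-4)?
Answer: -20000/30003 ≈ -0.66660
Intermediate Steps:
s(z, l) = -4*z*(z + (-5 + l)/(l + z))/(l + z) (s(z, l) = (((z + (-5 + l)/(l + z))/(l + z))*z)*(-4) = (z*(z + (-5 + l)/(l + z))/(l + z))*(-4) = -4*z*(z + (-5 + l)/(l + z))/(l + z))
(3831 - 1331)/(s(-56, -13 - 1*(-21)) - 4012) = (3831 - 1331)/(-4*(-56)*(-5 + (-13 - 1*(-21)) + (-56)**2 + (-13 - 1*(-21))*(-56))/((-13 - 1*(-21)) - 56)**2 - 4012) = 2500/(-4*(-56)*(-5 + (-13 + 21) + 3136 + (-13 + 21)*(-56))/((-13 + 21) - 56)**2 - 4012) = 2500/(-4*(-56)*(-5 + 8 + 3136 + 8*(-56))/(8 - 56)**2 - 4012) = 2500/(-4*(-56)*(-5 + 8 + 3136 - 448)/(-48)**2 - 4012) = 2500/(-4*(-56)*1/2304*2691 - 4012) = 2500/(2093/8 - 4012) = 2500/(-30003/8) = 2500*(-8/30003) = -20000/30003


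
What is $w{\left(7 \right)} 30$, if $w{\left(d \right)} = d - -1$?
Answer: $240$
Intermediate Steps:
$w{\left(d \right)} = 1 + d$ ($w{\left(d \right)} = d + 1 = 1 + d$)
$w{\left(7 \right)} 30 = \left(1 + 7\right) 30 = 8 \cdot 30 = 240$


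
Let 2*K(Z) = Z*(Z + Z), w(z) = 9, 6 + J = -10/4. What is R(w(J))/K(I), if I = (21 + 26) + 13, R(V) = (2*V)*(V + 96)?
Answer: 21/40 ≈ 0.52500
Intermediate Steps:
J = -17/2 (J = -6 - 10/4 = -6 - 10*1/4 = -6 - 5/2 = -17/2 ≈ -8.5000)
R(V) = 2*V*(96 + V) (R(V) = (2*V)*(96 + V) = 2*V*(96 + V))
I = 60 (I = 47 + 13 = 60)
K(Z) = Z**2 (K(Z) = (Z*(Z + Z))/2 = (Z*(2*Z))/2 = (2*Z**2)/2 = Z**2)
R(w(J))/K(I) = (2*9*(96 + 9))/(60**2) = (2*9*105)/3600 = 1890*(1/3600) = 21/40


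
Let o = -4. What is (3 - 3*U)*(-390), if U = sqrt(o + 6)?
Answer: -1170 + 1170*sqrt(2) ≈ 484.63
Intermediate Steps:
U = sqrt(2) (U = sqrt(-4 + 6) = sqrt(2) ≈ 1.4142)
(3 - 3*U)*(-390) = (3 - 3*sqrt(2))*(-390) = -1170 + 1170*sqrt(2)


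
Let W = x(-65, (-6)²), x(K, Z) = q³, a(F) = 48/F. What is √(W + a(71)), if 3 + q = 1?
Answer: 2*I*√9230/71 ≈ 2.7063*I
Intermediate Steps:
q = -2 (q = -3 + 1 = -2)
x(K, Z) = -8 (x(K, Z) = (-2)³ = -8)
W = -8
√(W + a(71)) = √(-8 + 48/71) = √(-520/71) = 2*I*√9230/71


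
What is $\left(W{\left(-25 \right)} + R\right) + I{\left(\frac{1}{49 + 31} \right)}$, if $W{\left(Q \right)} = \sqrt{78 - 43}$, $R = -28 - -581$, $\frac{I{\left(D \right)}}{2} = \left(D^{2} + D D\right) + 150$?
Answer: $\frac{1364801}{1600} + \sqrt{35} \approx 858.92$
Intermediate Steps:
$I{\left(D \right)} = 300 + 4 D^{2}$ ($I{\left(D \right)} = 2 \left(\left(D^{2} + D D\right) + 150\right) = 2 \left(\left(D^{2} + D^{2}\right) + 150\right) = 2 \left(2 D^{2} + 150\right) = 2 \left(150 + 2 D^{2}\right) = 300 + 4 D^{2}$)
$R = 553$ ($R = -28 + 581 = 553$)
$W{\left(Q \right)} = \sqrt{35}$
$\left(W{\left(-25 \right)} + R\right) + I{\left(\frac{1}{49 + 31} \right)} = \left(\sqrt{35} + 553\right) + \left(300 + 4 \left(\frac{1}{49 + 31}\right)^{2}\right) = \left(553 + \sqrt{35}\right) + \left(300 + 4 \left(\frac{1}{80}\right)^{2}\right) = \left(553 + \sqrt{35}\right) + \left(300 + \frac{4}{6400}\right) = \left(553 + \sqrt{35}\right) + \left(300 + 4 \cdot \frac{1}{6400}\right) = \left(553 + \sqrt{35}\right) + \left(300 + \frac{1}{1600}\right) = \left(553 + \sqrt{35}\right) + \frac{480001}{1600} = \frac{1364801}{1600} + \sqrt{35}$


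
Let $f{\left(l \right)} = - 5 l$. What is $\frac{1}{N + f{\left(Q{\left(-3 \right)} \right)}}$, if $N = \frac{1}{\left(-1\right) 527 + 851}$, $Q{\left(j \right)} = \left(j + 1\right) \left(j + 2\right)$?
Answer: $- \frac{324}{3239} \approx -0.10003$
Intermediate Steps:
$Q{\left(j \right)} = \left(1 + j\right) \left(2 + j\right)$
$N = \frac{1}{324}$ ($N = \frac{1}{-527 + 851} = \frac{1}{324} \approx 0.0030864$)
$\frac{1}{N + f{\left(Q{\left(-3 \right)} \right)}} = \frac{1}{\frac{1}{324} - 5 \left(2 + \left(-3\right)^{2} + 3 \left(-3\right)\right)} = \frac{1}{\frac{1}{324} - 5 \left(2 + 9 - 9\right)} = \frac{1}{\frac{1}{324} - 10} = \frac{1}{- \frac{3239}{324}} = - \frac{324}{3239}$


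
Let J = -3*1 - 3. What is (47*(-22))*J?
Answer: 6204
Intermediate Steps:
J = -6 (J = -3 - 3 = -6)
(47*(-22))*J = (47*(-22))*(-6) = -1034*(-6) = 6204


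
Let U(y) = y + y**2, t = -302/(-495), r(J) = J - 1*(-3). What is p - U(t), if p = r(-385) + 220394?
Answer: 53908199606/245025 ≈ 2.2001e+5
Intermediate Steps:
r(J) = 3 + J (r(J) = J + 3 = 3 + J)
t = 302/495 (t = -302*(-1/495) = 302/495 ≈ 0.61010)
p = 220012 (p = (3 - 385) + 220394 = -382 + 220394 = 220012)
p - U(t) = 220012 - 302*(1 + 302/495)/495 = 220012 - 302*797/(495*495) = 220012 - 1*240694/245025 = 220012 - 240694/245025 = 53908199606/245025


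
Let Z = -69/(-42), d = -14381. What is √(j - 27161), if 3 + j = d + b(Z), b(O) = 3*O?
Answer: I*√8141854/14 ≈ 203.81*I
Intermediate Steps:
Z = 23/14 (Z = -69*(-1/42) = 23/14 ≈ 1.6429)
j = -201307/14 (j = -3 + (-14381 + 3*(23/14)) = -3 + (-14381 + 69/14) = -3 - 201265/14 = -201307/14 ≈ -14379.)
√(j - 27161) = √(-201307/14 - 27161) = √(-581561/14) = I*√8141854/14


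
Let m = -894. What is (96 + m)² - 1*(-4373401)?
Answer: 5010205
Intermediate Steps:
(96 + m)² - 1*(-4373401) = (96 - 894)² - 1*(-4373401) = (-798)² + 4373401 = 636804 + 4373401 = 5010205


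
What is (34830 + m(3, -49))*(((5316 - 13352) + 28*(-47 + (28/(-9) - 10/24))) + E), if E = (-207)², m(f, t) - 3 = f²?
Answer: 3490982576/3 ≈ 1.1637e+9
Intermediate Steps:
m(f, t) = 3 + f²
E = 42849
(34830 + m(3, -49))*(((5316 - 13352) + 28*(-47 + (28/(-9) - 10/24))) + E) = (34830 + (3 + 3²))*(((5316 - 13352) + 28*(-47 + (28/(-9) - 10/24))) + 42849) = (34830 + (3 + 9))*((-8036 + 28*(-47 + (28*(-⅑) - 10*1/24))) + 42849) = (34830 + 12)*((-8036 + 28*(-47 + (-28/9 - 5/12))) + 42849) = 34842*((-8036 + 28*(-47 - 127/36)) + 42849) = 34842*((-8036 + 28*(-1819/36)) + 42849) = 34842*((-8036 - 12733/9) + 42849) = 34842*(-85057/9 + 42849) = 34842*(300584/9) = 3490982576/3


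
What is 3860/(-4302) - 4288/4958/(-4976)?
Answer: -22204208/24751557 ≈ -0.89708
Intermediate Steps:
3860/(-4302) - 4288/4958/(-4976) = 3860*(-1/4302) - 4288*1/4958*(-1/4976) = -1930/2151 - 32/37*(-1/4976) = -1930/2151 + 2/11507 = -22204208/24751557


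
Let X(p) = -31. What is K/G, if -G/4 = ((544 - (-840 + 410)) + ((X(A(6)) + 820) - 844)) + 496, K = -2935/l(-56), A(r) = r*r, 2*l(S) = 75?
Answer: 587/42450 ≈ 0.013828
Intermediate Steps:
l(S) = 75/2 (l(S) = (½)*75 = 75/2)
A(r) = r²
K = -1174/15 (K = -2935/75/2 = -2935*2/75 = -1174/15 ≈ -78.267)
G = -5660 (G = -4*(((544 - (-840 + 410)) + ((-31 + 820) - 844)) + 496) = -4*(((544 - 1*(-430)) + (789 - 844)) + 496) = -4*(((544 + 430) - 55) + 496) = -4*((974 - 55) + 496) = -4*(919 + 496) = -4*1415 = -5660)
K/G = -1174/15/(-5660) = -1174/15*(-1/5660) = 587/42450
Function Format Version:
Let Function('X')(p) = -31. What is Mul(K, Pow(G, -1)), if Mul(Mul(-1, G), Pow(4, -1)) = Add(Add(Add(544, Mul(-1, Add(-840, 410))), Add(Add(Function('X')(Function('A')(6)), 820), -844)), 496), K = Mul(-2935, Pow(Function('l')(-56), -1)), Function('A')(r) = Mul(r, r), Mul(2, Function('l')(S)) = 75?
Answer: Rational(587, 42450) ≈ 0.013828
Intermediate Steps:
Function('l')(S) = Rational(75, 2) (Function('l')(S) = Mul(Rational(1, 2), 75) = Rational(75, 2))
Function('A')(r) = Pow(r, 2)
K = Rational(-1174, 15) (K = Mul(-2935, Pow(Rational(75, 2), -1)) = Mul(-2935, Rational(2, 75)) = Rational(-1174, 15) ≈ -78.267)
G = -5660 (G = Mul(-4, Add(Add(Add(544, Mul(-1, Add(-840, 410))), Add(Add(-31, 820), -844)), 496)) = Mul(-4, Add(Add(Add(544, Mul(-1, -430)), Add(789, -844)), 496)) = Mul(-4, Add(Add(Add(544, 430), -55), 496)) = Mul(-4, Add(Add(974, -55), 496)) = Mul(-4, Add(919, 496)) = Mul(-4, 1415) = -5660)
Mul(K, Pow(G, -1)) = Mul(Rational(-1174, 15), Pow(-5660, -1)) = Mul(Rational(-1174, 15), Rational(-1, 5660)) = Rational(587, 42450)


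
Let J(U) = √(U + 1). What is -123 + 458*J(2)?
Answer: -123 + 458*√3 ≈ 670.28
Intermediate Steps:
J(U) = √(1 + U)
-123 + 458*J(2) = -123 + 458*√(1 + 2) = -123 + 458*√3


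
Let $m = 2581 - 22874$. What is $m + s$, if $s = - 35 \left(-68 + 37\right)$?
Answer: $-19208$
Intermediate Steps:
$s = 1085$ ($s = \left(-35\right) \left(-31\right) = 1085$)
$m = -20293$ ($m = 2581 - 22874 = -20293$)
$m + s = -20293 + 1085 = -19208$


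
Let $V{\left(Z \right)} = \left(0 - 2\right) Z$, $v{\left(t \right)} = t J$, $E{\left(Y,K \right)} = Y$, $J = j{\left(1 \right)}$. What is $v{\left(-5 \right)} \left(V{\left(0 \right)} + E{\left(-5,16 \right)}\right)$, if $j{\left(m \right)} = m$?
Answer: $25$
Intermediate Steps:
$J = 1$
$v{\left(t \right)} = t$ ($v{\left(t \right)} = t 1 = t$)
$V{\left(Z \right)} = - 2 Z$
$v{\left(-5 \right)} \left(V{\left(0 \right)} + E{\left(-5,16 \right)}\right) = - 5 \left(\left(-2\right) 0 - 5\right) = - 5 \left(0 - 5\right) = \left(-5\right) \left(-5\right) = 25$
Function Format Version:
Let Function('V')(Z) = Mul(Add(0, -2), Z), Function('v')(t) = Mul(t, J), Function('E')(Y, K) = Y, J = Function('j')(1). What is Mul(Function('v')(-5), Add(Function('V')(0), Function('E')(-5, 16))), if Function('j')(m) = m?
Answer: 25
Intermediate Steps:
J = 1
Function('v')(t) = t (Function('v')(t) = Mul(t, 1) = t)
Function('V')(Z) = Mul(-2, Z)
Mul(Function('v')(-5), Add(Function('V')(0), Function('E')(-5, 16))) = Mul(-5, Add(Mul(-2, 0), -5)) = Mul(-5, Add(0, -5)) = Mul(-5, -5) = 25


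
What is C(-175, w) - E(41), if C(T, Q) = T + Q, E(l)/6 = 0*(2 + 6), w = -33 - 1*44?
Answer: -252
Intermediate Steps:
w = -77 (w = -33 - 44 = -77)
E(l) = 0 (E(l) = 6*(0*(2 + 6)) = 6*(0*8) = 6*0 = 0)
C(T, Q) = Q + T
C(-175, w) - E(41) = (-77 - 175) - 1*0 = -252 + 0 = -252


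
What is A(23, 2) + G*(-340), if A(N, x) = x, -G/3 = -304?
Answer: -310078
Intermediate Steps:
G = 912 (G = -3*(-304) = 912)
A(23, 2) + G*(-340) = 2 + 912*(-340) = 2 - 310080 = -310078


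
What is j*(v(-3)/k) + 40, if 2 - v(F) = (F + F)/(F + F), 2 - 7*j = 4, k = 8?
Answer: 1119/28 ≈ 39.964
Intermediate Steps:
j = -2/7 (j = 2/7 - ⅐*4 = 2/7 - 4/7 = -2/7 ≈ -0.28571)
v(F) = 1 (v(F) = 2 - (F + F)/(F + F) = 2 - 2*F/(2*F) = 2 - 2*F*1/(2*F) = 2 - 1*1 = 2 - 1 = 1)
j*(v(-3)/k) + 40 = -2/(7*8) + 40 = -2/7*⅛ + 40 = -1/28 + 40 = 1119/28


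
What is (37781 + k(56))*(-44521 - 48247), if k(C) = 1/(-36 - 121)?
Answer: -550264153088/157 ≈ -3.5049e+9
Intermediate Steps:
k(C) = -1/157 (k(C) = 1/(-157) = -1/157)
(37781 + k(56))*(-44521 - 48247) = (37781 - 1/157)*(-44521 - 48247) = (5931616/157)*(-92768) = -550264153088/157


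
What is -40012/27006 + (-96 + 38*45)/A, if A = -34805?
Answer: -102586096/67138845 ≈ -1.5280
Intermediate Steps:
-40012/27006 + (-96 + 38*45)/A = -40012/27006 + (-96 + 38*45)/(-34805) = -40012*1/27006 + (-96 + 1710)*(-1/34805) = -2858/1929 + 1614*(-1/34805) = -2858/1929 - 1614/34805 = -102586096/67138845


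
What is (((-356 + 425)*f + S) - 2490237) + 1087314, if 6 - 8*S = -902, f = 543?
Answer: -2730685/2 ≈ -1.3653e+6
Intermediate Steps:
S = 227/2 (S = ¾ - ⅛*(-902) = ¾ + 451/4 = 227/2 ≈ 113.50)
(((-356 + 425)*f + S) - 2490237) + 1087314 = (((-356 + 425)*543 + 227/2) - 2490237) + 1087314 = ((69*543 + 227/2) - 2490237) + 1087314 = ((37467 + 227/2) - 2490237) + 1087314 = (75161/2 - 2490237) + 1087314 = -4905313/2 + 1087314 = -2730685/2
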